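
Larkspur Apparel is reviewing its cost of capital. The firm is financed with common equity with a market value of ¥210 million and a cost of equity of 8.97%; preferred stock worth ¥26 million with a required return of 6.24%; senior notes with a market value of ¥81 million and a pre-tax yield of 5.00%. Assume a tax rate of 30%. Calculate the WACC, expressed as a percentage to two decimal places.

7.35%

Total capital V = 210 + 26 + 81 = 317.
Equity: weight = 210/317 = 0.6625; cost = 8.97%.
Preferred: weight = 26/317 = 0.0820; cost = 6.24%.
Senior notes: weight = 81/317 = 0.2555; after-tax cost = 5% × (1 − 30%) = 3.5000%.
WACC = 0.6625 × 8.9700% + 0.0820 × 6.2400% + 0.2555 × 3.5000% = 7.3484%.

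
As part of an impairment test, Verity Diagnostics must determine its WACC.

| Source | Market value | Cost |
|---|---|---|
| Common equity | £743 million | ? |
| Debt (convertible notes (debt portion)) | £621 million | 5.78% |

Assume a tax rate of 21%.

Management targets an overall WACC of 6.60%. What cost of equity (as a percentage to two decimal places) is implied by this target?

8.30%

Total capital V = 743 + 621 = 1364.
Equity weight = 743/1364 = 0.5447.
Convertible notes (debt portion) weight = 621/1364 = 0.4553.
Debt contribution = 0.4553 × 5.78% × (1 − 21%) = 2.0789%.
Required equity contribution = 6.6% − 2.0789% = 4.5211%.
Re = 4.5211% / 0.5447 = 8.2999%.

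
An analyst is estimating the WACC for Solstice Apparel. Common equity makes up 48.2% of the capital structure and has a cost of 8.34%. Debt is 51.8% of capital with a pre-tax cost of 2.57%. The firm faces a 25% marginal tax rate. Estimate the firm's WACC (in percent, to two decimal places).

5.02%

After-tax cost of debt = 2.57% × (1 − 25%) = 1.9275%.
WACC = 0.482 × 8.3400% + 0.518 × 1.9275% = 5.0183%.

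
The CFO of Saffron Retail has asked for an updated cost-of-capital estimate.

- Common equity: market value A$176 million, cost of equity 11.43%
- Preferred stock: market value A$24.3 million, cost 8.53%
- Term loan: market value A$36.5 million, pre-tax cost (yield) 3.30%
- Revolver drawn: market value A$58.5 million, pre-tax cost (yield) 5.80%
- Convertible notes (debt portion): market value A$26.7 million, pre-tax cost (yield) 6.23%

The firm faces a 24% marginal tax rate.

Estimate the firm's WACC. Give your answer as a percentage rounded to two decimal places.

Total capital V = 176 + 24.3 + 36.5 + 58.5 + 26.7 = 322.
Equity: weight = 176/322 = 0.5466; cost = 11.43%.
Preferred: weight = 24.3/322 = 0.0755; cost = 8.53%.
Term loan: weight = 36.5/322 = 0.1134; after-tax cost = 3.3% × (1 − 24%) = 2.5080%.
Revolver drawn: weight = 58.5/322 = 0.1817; after-tax cost = 5.8% × (1 − 24%) = 4.4080%.
Convertible notes (debt portion): weight = 26.7/322 = 0.0829; after-tax cost = 6.23% × (1 − 24%) = 4.7348%.
WACC = 0.5466 × 11.4300% + 0.0755 × 8.5300% + 0.1134 × 2.5080% + 0.1817 × 4.4080% + 0.0829 × 4.7348% = 8.3689%.

8.37%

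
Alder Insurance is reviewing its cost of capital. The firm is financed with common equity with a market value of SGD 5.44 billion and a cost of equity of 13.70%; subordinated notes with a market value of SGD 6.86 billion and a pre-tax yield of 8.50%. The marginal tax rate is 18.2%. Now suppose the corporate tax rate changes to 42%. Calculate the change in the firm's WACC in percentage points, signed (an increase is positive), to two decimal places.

Current WACC:
Total capital V = 5.44 + 6.86 = 12.3.
Equity: weight = 5.44/12.3 = 0.4423; cost = 13.7%.
Subordinated notes: weight = 6.86/12.3 = 0.5577; after-tax cost = 8.5% × (1 − 18.2%) = 6.9530%.
WACC = 0.4423 × 13.7000% + 0.5577 × 6.9530% = 9.9370%.
After the change:
Total capital V = 5.44 + 6.86 = 12.3.
Equity: weight = 5.44/12.3 = 0.4423; cost = 13.7%.
Subordinated notes: weight = 6.86/12.3 = 0.5577; after-tax cost = 8.5% × (1 − 42%) = 4.9300%.
WACC = 0.4423 × 13.7000% + 0.5577 × 4.9300% = 8.8088%.
Change in WACC = 8.8088% − 9.9370% = -1.1283 pp.

-1.13 pp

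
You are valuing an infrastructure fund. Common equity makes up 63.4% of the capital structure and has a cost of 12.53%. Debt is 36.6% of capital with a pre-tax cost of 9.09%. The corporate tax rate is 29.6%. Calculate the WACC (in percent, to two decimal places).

After-tax cost of debt = 9.09% × (1 − 29.6%) = 6.3994%.
WACC = 0.634 × 12.5300% + 0.366 × 6.3994% = 10.2862%.

10.29%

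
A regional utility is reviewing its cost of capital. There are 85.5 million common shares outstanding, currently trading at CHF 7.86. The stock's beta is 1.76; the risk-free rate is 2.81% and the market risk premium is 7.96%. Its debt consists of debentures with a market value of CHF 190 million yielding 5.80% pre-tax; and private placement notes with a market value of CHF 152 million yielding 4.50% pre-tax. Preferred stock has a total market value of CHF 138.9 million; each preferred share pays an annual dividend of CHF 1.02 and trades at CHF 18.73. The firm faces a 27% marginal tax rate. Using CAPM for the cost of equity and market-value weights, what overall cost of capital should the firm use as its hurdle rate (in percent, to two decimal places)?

Cost of equity via CAPM: Re = 2.81% + 1.76 × 7.96% = 16.8196%.
Cost of preferred: Rp = 1.02 / 18.73 = 5.4458%.
Market value of equity E = 7.86 × 85.5m = 672.03m.
Total capital V = 672.03 + 138.9 + 190 + 152 = 1152.93.
Equity: weight = 672.03/1152.93 = 0.5829; cost = 16.8196%.
Preferred: weight = 138.9/1152.93 = 0.1205; cost = 5.4458%.
Debentures: weight = 190/1152.93 = 0.1648; after-tax cost = 5.8% × (1 − 27%) = 4.2340%.
Private placement notes: weight = 152/1152.93 = 0.1318; after-tax cost = 4.5% × (1 − 27%) = 3.2850%.
WACC = 0.5829 × 16.8196% + 0.1205 × 5.4458% + 0.1648 × 4.2340% + 0.1318 × 3.2850% = 11.5909%.

11.59%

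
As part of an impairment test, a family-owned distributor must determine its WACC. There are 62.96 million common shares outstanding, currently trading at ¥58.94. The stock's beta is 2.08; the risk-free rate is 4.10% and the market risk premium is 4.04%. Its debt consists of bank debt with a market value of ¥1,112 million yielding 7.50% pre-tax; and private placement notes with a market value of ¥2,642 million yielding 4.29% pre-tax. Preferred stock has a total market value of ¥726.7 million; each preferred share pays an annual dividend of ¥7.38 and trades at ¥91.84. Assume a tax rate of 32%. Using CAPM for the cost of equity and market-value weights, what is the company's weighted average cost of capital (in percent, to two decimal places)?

8.01%

Cost of equity via CAPM: Re = 4.1% + 2.08 × 4.04% = 12.5032%.
Cost of preferred: Rp = 7.38 / 91.84 = 8.0357%.
Market value of equity E = 58.94 × 62.96m = 3710.8624m.
Total capital V = 3710.8624 + 726.7 + 1112 + 2642 = 8191.5624.
Equity: weight = 3710.8624/8191.5624 = 0.4530; cost = 12.5032%.
Preferred: weight = 726.7/8191.5624 = 0.0887; cost = 8.0357%.
Bank debt: weight = 1112/8191.5624 = 0.1357; after-tax cost = 7.5% × (1 − 32%) = 5.1000%.
Private placement notes: weight = 2642/8191.5624 = 0.3225; after-tax cost = 4.29% × (1 − 32%) = 2.9172%.
WACC = 0.4530 × 12.5032% + 0.0887 × 8.0357% + 0.1357 × 5.1000% + 0.3225 × 2.9172% = 8.0101%.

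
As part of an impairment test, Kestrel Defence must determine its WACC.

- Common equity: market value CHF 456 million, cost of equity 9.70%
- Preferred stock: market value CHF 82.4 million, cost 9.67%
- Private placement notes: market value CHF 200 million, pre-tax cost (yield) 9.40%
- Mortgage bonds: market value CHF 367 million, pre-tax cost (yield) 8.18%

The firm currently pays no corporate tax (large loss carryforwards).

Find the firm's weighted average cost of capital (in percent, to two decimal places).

9.14%

Total capital V = 456 + 82.4 + 200 + 367 = 1105.4.
Equity: weight = 456/1105.4 = 0.4125; cost = 9.7%.
Preferred: weight = 82.4/1105.4 = 0.0745; cost = 9.67%.
Private placement notes: weight = 200/1105.4 = 0.1809; after-tax cost = 9.4% × (1 − 0%) = 9.4000%.
Mortgage bonds: weight = 367/1105.4 = 0.3320; after-tax cost = 8.18% × (1 − 0%) = 8.1800%.
WACC = 0.4125 × 9.7000% + 0.0745 × 9.6700% + 0.1809 × 9.4000% + 0.3320 × 8.1800% = 9.1388%.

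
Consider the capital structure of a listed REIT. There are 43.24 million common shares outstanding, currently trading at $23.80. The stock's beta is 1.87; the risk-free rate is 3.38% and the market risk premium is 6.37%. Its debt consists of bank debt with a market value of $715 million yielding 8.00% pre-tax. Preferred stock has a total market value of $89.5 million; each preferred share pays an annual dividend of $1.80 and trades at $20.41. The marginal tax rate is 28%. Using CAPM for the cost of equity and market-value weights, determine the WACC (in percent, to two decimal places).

11.26%

Cost of equity via CAPM: Re = 3.38% + 1.87 × 6.37% = 15.2919%.
Cost of preferred: Rp = 1.8 / 20.41 = 8.8192%.
Market value of equity E = 23.8 × 43.24m = 1029.112m.
Total capital V = 1029.112 + 89.5 + 715 = 1833.612.
Equity: weight = 1029.112/1833.612 = 0.5612; cost = 15.2919%.
Preferred: weight = 89.5/1833.612 = 0.0488; cost = 8.8192%.
Bank debt: weight = 715/1833.612 = 0.3899; after-tax cost = 8% × (1 − 28%) = 5.7600%.
WACC = 0.5612 × 15.2919% + 0.0488 × 8.8192% + 0.3899 × 5.7600% = 11.2591%.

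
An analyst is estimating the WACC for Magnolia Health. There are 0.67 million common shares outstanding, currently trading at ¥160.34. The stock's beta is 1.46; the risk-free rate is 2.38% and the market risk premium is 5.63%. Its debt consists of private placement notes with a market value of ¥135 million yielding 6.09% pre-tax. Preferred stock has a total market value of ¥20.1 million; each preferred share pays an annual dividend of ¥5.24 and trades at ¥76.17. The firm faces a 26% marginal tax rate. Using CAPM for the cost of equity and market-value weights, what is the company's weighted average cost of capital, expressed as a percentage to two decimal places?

7.18%

Cost of equity via CAPM: Re = 2.38% + 1.46 × 5.63% = 10.5998%.
Cost of preferred: Rp = 5.24 / 76.17 = 6.8793%.
Market value of equity E = 160.34 × 0.67m = 107.4278m.
Total capital V = 107.4278 + 20.1 + 135 = 262.5278.
Equity: weight = 107.4278/262.5278 = 0.4092; cost = 10.5998%.
Preferred: weight = 20.1/262.5278 = 0.0766; cost = 6.8793%.
Private placement notes: weight = 135/262.5278 = 0.5142; after-tax cost = 6.09% × (1 − 26%) = 4.5066%.
WACC = 0.4092 × 10.5998% + 0.0766 × 6.8793% + 0.5142 × 4.5066% = 7.1816%.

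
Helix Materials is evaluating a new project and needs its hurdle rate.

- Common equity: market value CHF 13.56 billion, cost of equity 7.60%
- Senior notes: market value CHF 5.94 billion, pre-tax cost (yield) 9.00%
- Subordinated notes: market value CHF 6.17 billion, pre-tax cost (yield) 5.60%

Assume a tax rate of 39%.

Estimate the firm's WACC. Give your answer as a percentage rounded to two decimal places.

Total capital V = 13.56 + 5.94 + 6.17 = 25.67.
Equity: weight = 13.56/25.67 = 0.5282; cost = 7.6%.
Senior notes: weight = 5.94/25.67 = 0.2314; after-tax cost = 9% × (1 − 39%) = 5.4900%.
Subordinated notes: weight = 6.17/25.67 = 0.2404; after-tax cost = 5.6% × (1 − 39%) = 3.4160%.
WACC = 0.5282 × 7.6000% + 0.2314 × 5.4900% + 0.2404 × 3.4160% = 6.1061%.

6.11%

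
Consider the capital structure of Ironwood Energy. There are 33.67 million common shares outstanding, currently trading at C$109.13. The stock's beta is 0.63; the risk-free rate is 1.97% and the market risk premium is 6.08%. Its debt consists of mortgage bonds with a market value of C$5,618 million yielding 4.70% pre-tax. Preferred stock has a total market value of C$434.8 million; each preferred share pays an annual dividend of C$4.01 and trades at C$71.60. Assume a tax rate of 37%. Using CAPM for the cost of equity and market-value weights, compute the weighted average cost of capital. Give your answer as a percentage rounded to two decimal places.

4.15%

Cost of equity via CAPM: Re = 1.97% + 0.63 × 6.08% = 5.8004%.
Cost of preferred: Rp = 4.01 / 71.6 = 5.6006%.
Market value of equity E = 109.13 × 33.67m = 3674.4071m.
Total capital V = 3674.4071 + 434.8 + 5618 = 9727.2071.
Equity: weight = 3674.4071/9727.2071 = 0.3777; cost = 5.8004%.
Preferred: weight = 434.8/9727.2071 = 0.0447; cost = 5.6006%.
Mortgage bonds: weight = 5618/9727.2071 = 0.5776; after-tax cost = 4.7% × (1 − 37%) = 2.9610%.
WACC = 0.3777 × 5.8004% + 0.0447 × 5.6006% + 0.5776 × 2.9610% = 4.1516%.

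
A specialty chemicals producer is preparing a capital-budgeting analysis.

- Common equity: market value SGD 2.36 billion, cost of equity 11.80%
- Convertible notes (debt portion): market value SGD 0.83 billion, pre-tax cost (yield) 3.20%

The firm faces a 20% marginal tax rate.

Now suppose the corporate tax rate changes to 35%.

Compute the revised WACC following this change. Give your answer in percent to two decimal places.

After the change:
Total capital V = 2.36 + 0.83 = 3.19.
Equity: weight = 2.36/3.19 = 0.7398; cost = 11.8%.
Convertible notes (debt portion): weight = 0.83/3.19 = 0.2602; after-tax cost = 3.2% × (1 − 35%) = 2.0800%.
WACC = 0.7398 × 11.8000% + 0.2602 × 2.0800% = 9.2710%.

9.27%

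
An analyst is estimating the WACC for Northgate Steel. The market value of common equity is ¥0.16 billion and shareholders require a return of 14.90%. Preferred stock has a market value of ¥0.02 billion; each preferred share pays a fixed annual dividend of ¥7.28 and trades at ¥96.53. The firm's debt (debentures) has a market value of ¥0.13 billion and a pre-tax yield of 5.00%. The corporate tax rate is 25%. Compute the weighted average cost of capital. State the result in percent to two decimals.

9.75%

Cost of preferred: Rp = 7.28 / 96.53 = 7.5417%.
Total capital V = 0.16 + 0.02 + 0.13 = 0.31.
Equity: weight = 0.16/0.31 = 0.5161; cost = 14.9%.
Preferred: weight = 0.02/0.31 = 0.0645; cost = 7.5417%.
Debentures: weight = 0.13/0.31 = 0.4194; after-tax cost = 5% × (1 − 25%) = 3.7500%.
WACC = 0.5161 × 14.9000% + 0.0645 × 7.5417% + 0.4194 × 3.7500% = 9.7495%.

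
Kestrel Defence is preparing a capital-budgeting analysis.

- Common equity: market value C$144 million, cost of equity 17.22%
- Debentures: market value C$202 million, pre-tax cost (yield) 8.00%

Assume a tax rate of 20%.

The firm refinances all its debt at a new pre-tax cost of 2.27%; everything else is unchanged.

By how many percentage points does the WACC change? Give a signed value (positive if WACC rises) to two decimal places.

-2.68 pp

Current WACC:
Total capital V = 144 + 202 = 346.
Equity: weight = 144/346 = 0.4162; cost = 17.22%.
Debentures: weight = 202/346 = 0.5838; after-tax cost = 8% × (1 − 20%) = 6.4000%.
WACC = 0.4162 × 17.2200% + 0.5838 × 6.4000% = 10.9031%.
After the change:
Total capital V = 144 + 202 = 346.
Equity: weight = 144/346 = 0.4162; cost = 17.22%.
Debentures: weight = 202/346 = 0.5838; after-tax cost = 2.27% × (1 − 20%) = 1.8160%.
WACC = 0.4162 × 17.2200% + 0.5838 × 1.8160% = 8.2269%.
Change in WACC = 8.2269% − 10.9031% = -2.6762 pp.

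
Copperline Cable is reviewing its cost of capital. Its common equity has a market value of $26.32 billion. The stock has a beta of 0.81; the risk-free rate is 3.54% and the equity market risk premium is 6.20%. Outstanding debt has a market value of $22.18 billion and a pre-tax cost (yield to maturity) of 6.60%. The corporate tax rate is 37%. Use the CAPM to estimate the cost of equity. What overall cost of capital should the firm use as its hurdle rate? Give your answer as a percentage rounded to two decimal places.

6.55%

Cost of equity via CAPM: Re = 3.54% + 0.81 × 6.2% = 8.5620%.
Total capital V = 26.32 + 22.18 = 48.5.
Equity: weight = 26.32/48.5 = 0.5427; cost = 8.562%.
Debt: weight = 22.18/48.5 = 0.4573; after-tax cost = 6.6% × (1 − 37%) = 4.1580%.
WACC = 0.5427 × 8.5620% + 0.4573 × 4.1580% = 6.5480%.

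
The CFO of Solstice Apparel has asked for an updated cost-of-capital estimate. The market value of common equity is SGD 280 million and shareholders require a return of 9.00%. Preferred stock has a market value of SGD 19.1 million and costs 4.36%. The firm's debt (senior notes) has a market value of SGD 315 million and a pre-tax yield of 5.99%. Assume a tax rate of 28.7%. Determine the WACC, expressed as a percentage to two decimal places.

Total capital V = 280 + 19.1 + 315 = 614.1.
Equity: weight = 280/614.1 = 0.4560; cost = 9%.
Preferred: weight = 19.1/614.1 = 0.0311; cost = 4.36%.
Senior notes: weight = 315/614.1 = 0.5129; after-tax cost = 5.99% × (1 − 28.7%) = 4.2709%.
WACC = 0.4560 × 9.0000% + 0.0311 × 4.3600% + 0.5129 × 4.2709% = 6.4299%.

6.43%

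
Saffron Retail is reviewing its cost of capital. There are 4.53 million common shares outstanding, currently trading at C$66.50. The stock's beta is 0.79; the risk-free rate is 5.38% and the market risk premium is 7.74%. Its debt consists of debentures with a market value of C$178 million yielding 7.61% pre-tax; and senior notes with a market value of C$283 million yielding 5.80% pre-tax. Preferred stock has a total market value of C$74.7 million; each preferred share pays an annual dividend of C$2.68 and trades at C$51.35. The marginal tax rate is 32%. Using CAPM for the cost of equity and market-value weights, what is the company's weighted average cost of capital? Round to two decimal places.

Cost of equity via CAPM: Re = 5.38% + 0.79 × 7.74% = 11.4946%.
Cost of preferred: Rp = 2.68 / 51.35 = 5.2191%.
Market value of equity E = 66.5 × 4.53m = 301.245m.
Total capital V = 301.245 + 74.7 + 178 + 283 = 836.945.
Equity: weight = 301.245/836.945 = 0.3599; cost = 11.4946%.
Preferred: weight = 74.7/836.945 = 0.0893; cost = 5.2191%.
Debentures: weight = 178/836.945 = 0.2127; after-tax cost = 7.61% × (1 − 32%) = 5.1748%.
Senior notes: weight = 283/836.945 = 0.3381; after-tax cost = 5.8% × (1 − 32%) = 3.9440%.
WACC = 0.3599 × 11.4946% + 0.0893 × 5.2191% + 0.2127 × 5.1748% + 0.3381 × 3.9440% = 7.0373%.

7.04%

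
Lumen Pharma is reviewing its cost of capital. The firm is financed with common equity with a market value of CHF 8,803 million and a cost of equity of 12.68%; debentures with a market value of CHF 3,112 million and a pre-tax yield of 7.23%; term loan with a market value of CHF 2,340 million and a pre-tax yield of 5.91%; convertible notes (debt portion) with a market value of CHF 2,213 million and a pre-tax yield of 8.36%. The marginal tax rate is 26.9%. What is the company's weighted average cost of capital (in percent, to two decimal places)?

Total capital V = 8803 + 3112 + 2340 + 2213 = 16468.
Equity: weight = 8803/16468 = 0.5346; cost = 12.68%.
Debentures: weight = 3112/16468 = 0.1890; after-tax cost = 7.23% × (1 − 26.9%) = 5.2851%.
Term loan: weight = 2340/16468 = 0.1421; after-tax cost = 5.91% × (1 − 26.9%) = 4.3202%.
Convertible notes (debt portion): weight = 2213/16468 = 0.1344; after-tax cost = 8.36% × (1 − 26.9%) = 6.1112%.
WACC = 0.5346 × 12.6800% + 0.1890 × 5.2851% + 0.1421 × 4.3202% + 0.1344 × 6.1112% = 9.2120%.

9.21%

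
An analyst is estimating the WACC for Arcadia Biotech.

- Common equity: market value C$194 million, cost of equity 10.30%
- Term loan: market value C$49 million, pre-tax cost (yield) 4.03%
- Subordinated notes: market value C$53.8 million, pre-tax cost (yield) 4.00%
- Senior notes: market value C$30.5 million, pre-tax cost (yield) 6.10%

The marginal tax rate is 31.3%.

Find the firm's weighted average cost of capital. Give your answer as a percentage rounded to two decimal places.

Total capital V = 194 + 49 + 53.8 + 30.5 = 327.3.
Equity: weight = 194/327.3 = 0.5927; cost = 10.3%.
Term loan: weight = 49/327.3 = 0.1497; after-tax cost = 4.03% × (1 − 31.3%) = 2.7686%.
Subordinated notes: weight = 53.8/327.3 = 0.1644; after-tax cost = 4% × (1 − 31.3%) = 2.7480%.
Senior notes: weight = 30.5/327.3 = 0.0932; after-tax cost = 6.1% × (1 − 31.3%) = 4.1907%.
WACC = 0.5927 × 10.3000% + 0.1497 × 2.7686% + 0.1644 × 2.7480% + 0.0932 × 4.1907% = 7.3618%.

7.36%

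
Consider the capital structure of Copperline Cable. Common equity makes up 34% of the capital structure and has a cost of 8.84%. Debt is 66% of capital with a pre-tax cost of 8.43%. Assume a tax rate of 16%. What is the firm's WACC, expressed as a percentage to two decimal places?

After-tax cost of debt = 8.43% × (1 − 16%) = 7.0812%.
WACC = 0.340 × 8.8400% + 0.660 × 7.0812% = 7.6792%.

7.68%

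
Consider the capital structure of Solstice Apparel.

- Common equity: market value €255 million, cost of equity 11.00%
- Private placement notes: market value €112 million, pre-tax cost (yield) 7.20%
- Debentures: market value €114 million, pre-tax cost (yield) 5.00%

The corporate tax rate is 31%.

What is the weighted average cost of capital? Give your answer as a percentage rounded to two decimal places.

7.81%

Total capital V = 255 + 112 + 114 = 481.
Equity: weight = 255/481 = 0.5301; cost = 11%.
Private placement notes: weight = 112/481 = 0.2328; after-tax cost = 7.2% × (1 − 31%) = 4.9680%.
Debentures: weight = 114/481 = 0.2370; after-tax cost = 5% × (1 − 31%) = 3.4500%.
WACC = 0.5301 × 11.0000% + 0.2328 × 4.9680% + 0.2370 × 3.4500% = 7.8061%.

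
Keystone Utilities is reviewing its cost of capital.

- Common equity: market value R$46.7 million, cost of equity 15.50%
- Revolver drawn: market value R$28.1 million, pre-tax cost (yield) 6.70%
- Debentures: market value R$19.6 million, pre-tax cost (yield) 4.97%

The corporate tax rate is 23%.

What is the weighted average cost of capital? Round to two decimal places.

Total capital V = 46.7 + 28.1 + 19.6 = 94.4.
Equity: weight = 46.7/94.4 = 0.4947; cost = 15.5%.
Revolver drawn: weight = 28.1/94.4 = 0.2977; after-tax cost = 6.7% × (1 − 23%) = 5.1590%.
Debentures: weight = 19.6/94.4 = 0.2076; after-tax cost = 4.97% × (1 − 23%) = 3.8269%.
WACC = 0.4947 × 15.5000% + 0.2977 × 5.1590% + 0.2076 × 3.8269% = 9.9981%.

10.00%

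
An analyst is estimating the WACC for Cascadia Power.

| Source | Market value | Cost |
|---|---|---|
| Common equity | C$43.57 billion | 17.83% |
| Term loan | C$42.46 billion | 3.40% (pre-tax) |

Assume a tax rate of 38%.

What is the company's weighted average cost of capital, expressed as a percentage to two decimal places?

10.07%

Total capital V = 43.57 + 42.46 = 86.03.
Equity: weight = 43.57/86.03 = 0.5065; cost = 17.83%.
Term loan: weight = 42.46/86.03 = 0.4935; after-tax cost = 3.4% × (1 − 38%) = 2.1080%.
WACC = 0.5065 × 17.8300% + 0.4935 × 2.1080% = 10.0704%.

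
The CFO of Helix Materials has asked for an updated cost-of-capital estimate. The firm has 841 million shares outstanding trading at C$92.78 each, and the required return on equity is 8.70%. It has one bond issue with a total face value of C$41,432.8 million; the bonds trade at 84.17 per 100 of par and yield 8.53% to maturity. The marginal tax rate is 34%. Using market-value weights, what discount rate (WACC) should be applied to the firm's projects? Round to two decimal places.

Market value of equity E = 92.78 × 841m = 78027.98m. Market value of debt D = 41432.8m × 84.17/100 = 34873.98776m.
Total capital V = 78027.98 + 34873.98776 = 112901.96776.
Equity: weight = 78027.98/112901.96776 = 0.6911; cost = 8.7%.
Bonds outstanding: weight = 34873.98776/112901.96776 = 0.3089; after-tax cost = 8.53% × (1 − 34%) = 5.6298%.
WACC = 0.6911 × 8.7000% + 0.3089 × 5.6298% = 7.7517%.

7.75%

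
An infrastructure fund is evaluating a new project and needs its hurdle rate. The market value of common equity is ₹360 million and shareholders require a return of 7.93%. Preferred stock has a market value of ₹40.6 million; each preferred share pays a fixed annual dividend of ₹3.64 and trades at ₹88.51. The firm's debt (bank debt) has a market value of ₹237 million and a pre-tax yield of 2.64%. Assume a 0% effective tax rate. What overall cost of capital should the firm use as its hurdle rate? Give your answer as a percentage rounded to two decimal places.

Cost of preferred: Rp = 3.64 / 88.51 = 4.1125%.
Total capital V = 360 + 40.6 + 237 = 637.6.
Equity: weight = 360/637.6 = 0.5646; cost = 7.93%.
Preferred: weight = 40.6/637.6 = 0.0637; cost = 4.1125%.
Bank debt: weight = 237/637.6 = 0.3717; after-tax cost = 2.64% × (1 − 0%) = 2.6400%.
WACC = 0.5646 × 7.9300% + 0.0637 × 4.1125% + 0.3717 × 2.6400% = 5.7206%.

5.72%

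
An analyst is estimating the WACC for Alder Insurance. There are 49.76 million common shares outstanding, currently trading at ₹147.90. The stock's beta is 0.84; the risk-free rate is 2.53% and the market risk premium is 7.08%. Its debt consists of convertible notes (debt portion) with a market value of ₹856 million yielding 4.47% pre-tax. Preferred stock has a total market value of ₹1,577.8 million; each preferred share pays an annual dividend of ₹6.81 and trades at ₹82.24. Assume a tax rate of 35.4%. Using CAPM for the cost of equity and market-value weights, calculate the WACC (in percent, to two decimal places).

Cost of equity via CAPM: Re = 2.53% + 0.84 × 7.08% = 8.4772%.
Cost of preferred: Rp = 6.81 / 82.24 = 8.2806%.
Market value of equity E = 147.9 × 49.76m = 7359.504m.
Total capital V = 7359.504 + 1577.8 + 856 = 9793.304.
Equity: weight = 7359.504/9793.304 = 0.7515; cost = 8.4772%.
Preferred: weight = 1577.8/9793.304 = 0.1611; cost = 8.2806%.
Convertible notes (debt portion): weight = 856/9793.304 = 0.0874; after-tax cost = 4.47% × (1 − 35.4%) = 2.8876%.
WACC = 0.7515 × 8.4772% + 0.1611 × 8.2806% + 0.0874 × 2.8876% = 7.9570%.

7.96%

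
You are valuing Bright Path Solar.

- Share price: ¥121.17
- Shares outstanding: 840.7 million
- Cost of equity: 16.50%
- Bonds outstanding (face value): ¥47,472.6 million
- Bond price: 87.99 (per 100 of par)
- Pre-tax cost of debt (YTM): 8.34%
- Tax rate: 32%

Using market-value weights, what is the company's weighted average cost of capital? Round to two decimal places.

13.35%

Market value of equity E = 121.17 × 840.7m = 101867.619m. Market value of debt D = 47472.6m × 87.99/100 = 41771.14074m.
Total capital V = 101867.619 + 41771.14074 = 143638.75974.
Equity: weight = 101867.619/143638.75974 = 0.7092; cost = 16.5%.
Bonds outstanding: weight = 41771.14074/143638.75974 = 0.2908; after-tax cost = 8.34% × (1 − 32%) = 5.6712%.
WACC = 0.7092 × 16.5000% + 0.2908 × 5.6712% = 13.3509%.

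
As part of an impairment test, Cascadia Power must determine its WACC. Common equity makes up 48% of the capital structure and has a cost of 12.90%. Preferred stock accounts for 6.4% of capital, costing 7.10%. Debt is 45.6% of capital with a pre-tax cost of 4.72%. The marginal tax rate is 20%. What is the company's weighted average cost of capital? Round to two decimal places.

8.37%

After-tax cost of debt = 4.72% × (1 − 20%) = 3.7760%.
WACC = 0.480 × 12.9000% + 0.064 × 7.1000% + 0.456 × 3.7760% = 8.3683%.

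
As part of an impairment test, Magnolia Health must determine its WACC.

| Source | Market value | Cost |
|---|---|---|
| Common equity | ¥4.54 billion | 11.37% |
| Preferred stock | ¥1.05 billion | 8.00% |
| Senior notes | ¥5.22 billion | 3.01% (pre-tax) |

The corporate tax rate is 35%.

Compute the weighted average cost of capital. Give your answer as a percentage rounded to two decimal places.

Total capital V = 4.54 + 1.05 + 5.22 = 10.81.
Equity: weight = 4.54/10.81 = 0.4200; cost = 11.37%.
Preferred: weight = 1.05/10.81 = 0.0971; cost = 8%.
Senior notes: weight = 5.22/10.81 = 0.4829; after-tax cost = 3.01% × (1 − 35%) = 1.9565%.
WACC = 0.4200 × 11.3700% + 0.0971 × 8.0000% + 0.4829 × 1.9565% = 6.4970%.

6.50%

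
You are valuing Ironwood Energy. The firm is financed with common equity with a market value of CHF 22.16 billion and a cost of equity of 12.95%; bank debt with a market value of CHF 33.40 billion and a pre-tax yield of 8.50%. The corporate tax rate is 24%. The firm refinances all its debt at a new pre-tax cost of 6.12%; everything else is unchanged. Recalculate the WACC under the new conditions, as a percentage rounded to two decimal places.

After the change:
Total capital V = 22.16 + 33.4 = 55.56.
Equity: weight = 22.16/55.56 = 0.3988; cost = 12.95%.
Bank debt: weight = 33.4/55.56 = 0.6012; after-tax cost = 6.12% × (1 − 24%) = 4.6512%.
WACC = 0.3988 × 12.9500% + 0.6012 × 4.6512% = 7.9612%.

7.96%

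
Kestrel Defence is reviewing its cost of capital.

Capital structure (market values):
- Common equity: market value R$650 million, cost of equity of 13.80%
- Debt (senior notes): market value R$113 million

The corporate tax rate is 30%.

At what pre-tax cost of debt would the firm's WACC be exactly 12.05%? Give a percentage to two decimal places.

2.83%

Total capital V = 650 + 113 = 763.
Equity weight = 650/763 = 0.8519.
Senior notes weight = 113/763 = 0.1481.
Equity contribution = 0.8519 × 13.8% = 11.7562%.
Remaining for debt = 12.05% − 11.7562% = 0.2938%.
Rd × (1 − 30%) × 0.1481 = 0.2938%  ⇒  Rd = 2.8338%.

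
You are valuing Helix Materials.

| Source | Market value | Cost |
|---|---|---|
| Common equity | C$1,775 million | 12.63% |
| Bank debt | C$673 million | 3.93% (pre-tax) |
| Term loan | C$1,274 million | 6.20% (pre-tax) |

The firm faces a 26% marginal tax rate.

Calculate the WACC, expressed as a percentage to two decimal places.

8.12%

Total capital V = 1775 + 673 + 1274 = 3722.
Equity: weight = 1775/3722 = 0.4769; cost = 12.63%.
Bank debt: weight = 673/3722 = 0.1808; after-tax cost = 3.93% × (1 − 26%) = 2.9082%.
Term loan: weight = 1274/3722 = 0.3423; after-tax cost = 6.2% × (1 − 26%) = 4.5880%.
WACC = 0.4769 × 12.6300% + 0.1808 × 2.9082% + 0.3423 × 4.5880% = 8.1194%.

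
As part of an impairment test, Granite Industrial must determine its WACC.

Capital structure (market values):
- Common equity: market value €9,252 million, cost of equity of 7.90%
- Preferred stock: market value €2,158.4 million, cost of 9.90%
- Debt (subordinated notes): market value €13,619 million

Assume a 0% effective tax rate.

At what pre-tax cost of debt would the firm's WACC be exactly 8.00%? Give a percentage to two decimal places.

Total capital V = 9252 + 2158.4 + 13619 = 25029.4.
Equity weight = 9252/25029.4 = 0.3696.
Preferred weight = 2158.4/25029.4 = 0.0862.
Subordinated notes weight = 13619/25029.4 = 0.5441.
Equity contribution = 0.3696 × 7.9% = 2.9202%.
Preferred contribution = 0.0862 × 9.9% = 0.8537%.
Remaining for debt = 8.0% − 3.7739% = 4.2261%.
Rd × (1 − 0%) × 0.5441 = 4.2261%  ⇒  Rd = 7.7668%.

7.77%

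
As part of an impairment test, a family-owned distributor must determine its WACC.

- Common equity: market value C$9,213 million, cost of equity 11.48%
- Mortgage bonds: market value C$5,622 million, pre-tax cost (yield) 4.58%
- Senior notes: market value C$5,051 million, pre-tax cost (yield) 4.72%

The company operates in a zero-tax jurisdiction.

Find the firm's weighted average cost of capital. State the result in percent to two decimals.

Total capital V = 9213 + 5622 + 5051 = 19886.
Equity: weight = 9213/19886 = 0.4633; cost = 11.48%.
Mortgage bonds: weight = 5622/19886 = 0.2827; after-tax cost = 4.58% × (1 − 0%) = 4.5800%.
Senior notes: weight = 5051/19886 = 0.2540; after-tax cost = 4.72% × (1 − 0%) = 4.7200%.
WACC = 0.4633 × 11.4800% + 0.2827 × 4.5800% + 0.2540 × 4.7200% = 7.8123%.

7.81%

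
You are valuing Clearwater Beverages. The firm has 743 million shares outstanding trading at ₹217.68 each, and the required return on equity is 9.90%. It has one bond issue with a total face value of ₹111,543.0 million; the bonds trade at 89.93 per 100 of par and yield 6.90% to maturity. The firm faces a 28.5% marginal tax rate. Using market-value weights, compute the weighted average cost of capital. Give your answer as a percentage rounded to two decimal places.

8.00%

Market value of equity E = 217.68 × 743m = 161736.24m. Market value of debt D = 111543m × 89.93/100 = 100310.6199m.
Total capital V = 161736.24 + 100310.6199 = 262046.8599.
Equity: weight = 161736.24/262046.8599 = 0.6172; cost = 9.9%.
Bonds outstanding: weight = 100310.6199/262046.8599 = 0.3828; after-tax cost = 6.9% × (1 − 28.5%) = 4.9335%.
WACC = 0.6172 × 9.9000% + 0.3828 × 4.9335% = 7.9988%.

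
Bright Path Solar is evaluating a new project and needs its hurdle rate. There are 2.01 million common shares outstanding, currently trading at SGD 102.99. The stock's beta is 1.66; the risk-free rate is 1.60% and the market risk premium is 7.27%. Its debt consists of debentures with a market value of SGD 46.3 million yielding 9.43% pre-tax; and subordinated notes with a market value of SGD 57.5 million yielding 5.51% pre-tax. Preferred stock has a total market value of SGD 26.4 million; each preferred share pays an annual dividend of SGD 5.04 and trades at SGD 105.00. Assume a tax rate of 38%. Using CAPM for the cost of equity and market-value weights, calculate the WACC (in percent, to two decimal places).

10.15%

Cost of equity via CAPM: Re = 1.6% + 1.66 × 7.27% = 13.6682%.
Cost of preferred: Rp = 5.04 / 105.0 = 4.8000%.
Market value of equity E = 102.99 × 2.01m = 207.0099m.
Total capital V = 207.0099 + 26.4 + 46.3 + 57.5 = 337.2099.
Equity: weight = 207.0099/337.2099 = 0.6139; cost = 13.6682%.
Preferred: weight = 26.4/337.2099 = 0.0783; cost = 4.8%.
Debentures: weight = 46.3/337.2099 = 0.1373; after-tax cost = 9.43% × (1 − 38%) = 5.8466%.
Subordinated notes: weight = 57.5/337.2099 = 0.1705; after-tax cost = 5.51% × (1 − 38%) = 3.4162%.
WACC = 0.6139 × 13.6682% + 0.0783 × 4.8000% + 0.1373 × 5.8466% + 0.1705 × 3.4162% = 10.1518%.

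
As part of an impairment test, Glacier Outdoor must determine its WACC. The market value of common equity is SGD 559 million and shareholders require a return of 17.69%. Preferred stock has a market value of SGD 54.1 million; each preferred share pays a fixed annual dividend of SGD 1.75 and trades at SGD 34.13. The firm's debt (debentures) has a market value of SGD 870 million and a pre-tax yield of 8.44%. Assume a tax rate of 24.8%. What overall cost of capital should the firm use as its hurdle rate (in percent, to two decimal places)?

10.58%

Cost of preferred: Rp = 1.75 / 34.13 = 5.1275%.
Total capital V = 559 + 54.1 + 870 = 1483.1.
Equity: weight = 559/1483.1 = 0.3769; cost = 17.69%.
Preferred: weight = 54.1/1483.1 = 0.0365; cost = 5.1275%.
Debentures: weight = 870/1483.1 = 0.5866; after-tax cost = 8.44% × (1 − 24.8%) = 6.3469%.
WACC = 0.3769 × 17.6900% + 0.0365 × 5.1275% + 0.5866 × 6.3469% = 10.5778%.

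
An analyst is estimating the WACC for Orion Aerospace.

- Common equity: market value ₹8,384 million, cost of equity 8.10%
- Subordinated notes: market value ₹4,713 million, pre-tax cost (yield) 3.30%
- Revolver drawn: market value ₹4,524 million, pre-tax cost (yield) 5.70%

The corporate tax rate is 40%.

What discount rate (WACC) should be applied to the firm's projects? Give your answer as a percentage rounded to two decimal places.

Total capital V = 8384 + 4713 + 4524 = 17621.
Equity: weight = 8384/17621 = 0.4758; cost = 8.1%.
Subordinated notes: weight = 4713/17621 = 0.2675; after-tax cost = 3.3% × (1 − 40%) = 1.9800%.
Revolver drawn: weight = 4524/17621 = 0.2567; after-tax cost = 5.7% × (1 − 40%) = 3.4200%.
WACC = 0.4758 × 8.1000% + 0.2675 × 1.9800% + 0.2567 × 3.4200% = 5.2616%.

5.26%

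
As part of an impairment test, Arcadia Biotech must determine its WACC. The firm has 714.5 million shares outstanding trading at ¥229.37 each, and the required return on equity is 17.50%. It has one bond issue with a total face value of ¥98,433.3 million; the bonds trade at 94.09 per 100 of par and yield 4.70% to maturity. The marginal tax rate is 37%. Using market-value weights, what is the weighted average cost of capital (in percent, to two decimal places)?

12.25%

Market value of equity E = 229.37 × 714.5m = 163884.865m. Market value of debt D = 98433.3m × 94.09/100 = 92615.89197m.
Total capital V = 163884.865 + 92615.89197 = 256500.75697.
Equity: weight = 163884.865/256500.75697 = 0.6389; cost = 17.5%.
Bonds outstanding: weight = 92615.89197/256500.75697 = 0.3611; after-tax cost = 4.7% × (1 − 37%) = 2.9610%.
WACC = 0.6389 × 17.5000% + 0.3611 × 2.9610% = 12.2503%.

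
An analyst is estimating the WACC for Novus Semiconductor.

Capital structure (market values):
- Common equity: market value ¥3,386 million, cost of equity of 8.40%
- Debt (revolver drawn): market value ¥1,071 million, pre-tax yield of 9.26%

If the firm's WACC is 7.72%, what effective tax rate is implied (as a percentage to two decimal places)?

39.85%

Total capital V = 3386 + 1071 = 4457.
Equity weight = 3386/4457 = 0.7597.
Revolver drawn weight = 1071/4457 = 0.2403.
Equity contribution = 0.7597 × 8.4% = 6.3815%.
Debt contribution must be 7.72% − 6.3815% = 1.3385%.
0.2403 × 9.26% × (1 − T) = 1.3385%  ⇒  (1 − T) = 0.6015.
T = 39.8471%.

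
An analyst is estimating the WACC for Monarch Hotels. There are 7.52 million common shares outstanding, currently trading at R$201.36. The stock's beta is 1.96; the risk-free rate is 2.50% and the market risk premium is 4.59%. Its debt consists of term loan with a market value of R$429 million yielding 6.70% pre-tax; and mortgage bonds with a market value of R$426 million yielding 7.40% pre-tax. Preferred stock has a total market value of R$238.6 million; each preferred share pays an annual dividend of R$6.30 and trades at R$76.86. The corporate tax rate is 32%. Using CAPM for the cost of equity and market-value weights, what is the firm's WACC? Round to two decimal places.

Cost of equity via CAPM: Re = 2.5% + 1.96 × 4.59% = 11.4964%.
Cost of preferred: Rp = 6.3 / 76.86 = 8.1967%.
Market value of equity E = 201.36 × 7.52m = 1514.2272m.
Total capital V = 1514.2272 + 238.6 + 429 + 426 = 2607.8272.
Equity: weight = 1514.2272/2607.8272 = 0.5806; cost = 11.4964%.
Preferred: weight = 238.6/2607.8272 = 0.0915; cost = 8.1967%.
Term loan: weight = 429/2607.8272 = 0.1645; after-tax cost = 6.7% × (1 − 32%) = 4.5560%.
Mortgage bonds: weight = 426/2607.8272 = 0.1634; after-tax cost = 7.4% × (1 − 32%) = 5.0320%.
WACC = 0.5806 × 11.4964% + 0.0915 × 8.1967% + 0.1645 × 4.5560% + 0.1634 × 5.0320% = 8.9968%.

9.00%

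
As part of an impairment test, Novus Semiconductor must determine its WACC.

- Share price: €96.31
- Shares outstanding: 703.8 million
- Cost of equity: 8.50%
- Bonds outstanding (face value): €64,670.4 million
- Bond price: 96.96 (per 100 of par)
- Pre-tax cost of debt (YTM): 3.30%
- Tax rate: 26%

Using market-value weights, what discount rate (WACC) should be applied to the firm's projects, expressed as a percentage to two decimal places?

Market value of equity E = 96.31 × 703.8m = 67782.978m. Market value of debt D = 64670.4m × 96.96/100 = 62704.41984m.
Total capital V = 67782.978 + 62704.41984 = 130487.39784.
Equity: weight = 67782.978/130487.39784 = 0.5195; cost = 8.5%.
Bonds outstanding: weight = 62704.41984/130487.39784 = 0.4805; after-tax cost = 3.3% × (1 − 26%) = 2.4420%.
WACC = 0.5195 × 8.5000% + 0.4805 × 2.4420% = 5.5889%.

5.59%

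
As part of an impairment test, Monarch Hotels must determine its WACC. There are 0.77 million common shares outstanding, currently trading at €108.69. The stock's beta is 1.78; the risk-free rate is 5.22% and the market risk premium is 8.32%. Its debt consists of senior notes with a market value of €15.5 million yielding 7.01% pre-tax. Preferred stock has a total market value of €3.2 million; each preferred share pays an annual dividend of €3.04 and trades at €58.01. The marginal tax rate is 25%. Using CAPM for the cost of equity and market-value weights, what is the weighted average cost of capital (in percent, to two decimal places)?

17.33%

Cost of equity via CAPM: Re = 5.22% + 1.78 × 8.32% = 20.0296%.
Cost of preferred: Rp = 3.04 / 58.01 = 5.2405%.
Market value of equity E = 108.69 × 0.77m = 83.6913m.
Total capital V = 83.6913 + 3.2 + 15.5 = 102.3913.
Equity: weight = 83.6913/102.3913 = 0.8174; cost = 20.0296%.
Preferred: weight = 3.2/102.3913 = 0.0313; cost = 5.2405%.
Senior notes: weight = 15.5/102.3913 = 0.1514; after-tax cost = 7.01% × (1 − 25%) = 5.2575%.
WACC = 0.8174 × 20.0296% + 0.0313 × 5.2405% + 0.1514 × 5.2575% = 17.3312%.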